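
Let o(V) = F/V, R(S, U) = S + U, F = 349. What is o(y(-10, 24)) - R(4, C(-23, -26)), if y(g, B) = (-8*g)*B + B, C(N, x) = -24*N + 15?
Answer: -1109675/1944 ≈ -570.82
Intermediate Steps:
C(N, x) = 15 - 24*N
y(g, B) = B - 8*B*g (y(g, B) = -8*B*g + B = B - 8*B*g)
o(V) = 349/V
o(y(-10, 24)) - R(4, C(-23, -26)) = 349/((24*(1 - 8*(-10)))) - (4 + (15 - 24*(-23))) = 349/((24*(1 + 80))) - (4 + (15 + 552)) = 349/((24*81)) - (4 + 567) = 349/1944 - 1*571 = 349*(1/1944) - 571 = 349/1944 - 571 = -1109675/1944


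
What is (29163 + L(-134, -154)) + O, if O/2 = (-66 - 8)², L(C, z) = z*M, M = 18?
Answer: 37343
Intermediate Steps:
L(C, z) = 18*z (L(C, z) = z*18 = 18*z)
O = 10952 (O = 2*(-66 - 8)² = 2*(-74)² = 2*5476 = 10952)
(29163 + L(-134, -154)) + O = (29163 + 18*(-154)) + 10952 = (29163 - 2772) + 10952 = 26391 + 10952 = 37343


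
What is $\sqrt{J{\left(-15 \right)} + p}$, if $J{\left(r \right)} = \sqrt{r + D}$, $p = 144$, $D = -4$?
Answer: $\sqrt{144 + i \sqrt{19}} \approx 12.001 + 0.1816 i$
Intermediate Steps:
$J{\left(r \right)} = \sqrt{-4 + r}$ ($J{\left(r \right)} = \sqrt{r - 4} = \sqrt{-4 + r}$)
$\sqrt{J{\left(-15 \right)} + p} = \sqrt{\sqrt{-4 - 15} + 144} = \sqrt{\sqrt{-19} + 144} = \sqrt{i \sqrt{19} + 144} = \sqrt{144 + i \sqrt{19}}$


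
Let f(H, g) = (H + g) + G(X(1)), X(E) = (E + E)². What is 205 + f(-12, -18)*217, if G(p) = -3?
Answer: -6956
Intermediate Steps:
X(E) = 4*E² (X(E) = (2*E)² = 4*E²)
f(H, g) = -3 + H + g (f(H, g) = (H + g) - 3 = -3 + H + g)
205 + f(-12, -18)*217 = 205 + (-3 - 12 - 18)*217 = 205 - 33*217 = 205 - 7161 = -6956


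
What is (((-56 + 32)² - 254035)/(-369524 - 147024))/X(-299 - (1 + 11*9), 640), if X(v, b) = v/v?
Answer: 253459/516548 ≈ 0.49068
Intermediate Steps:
X(v, b) = 1
(((-56 + 32)² - 254035)/(-369524 - 147024))/X(-299 - (1 + 11*9), 640) = (((-56 + 32)² - 254035)/(-369524 - 147024))/1 = (((-24)² - 254035)/(-516548))*1 = ((576 - 254035)*(-1/516548))*1 = -253459*(-1/516548)*1 = (253459/516548)*1 = 253459/516548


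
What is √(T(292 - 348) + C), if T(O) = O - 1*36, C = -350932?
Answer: 4*I*√21939 ≈ 592.47*I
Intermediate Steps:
T(O) = -36 + O (T(O) = O - 36 = -36 + O)
√(T(292 - 348) + C) = √((-36 + (292 - 348)) - 350932) = √((-36 - 56) - 350932) = √(-92 - 350932) = √(-351024) = 4*I*√21939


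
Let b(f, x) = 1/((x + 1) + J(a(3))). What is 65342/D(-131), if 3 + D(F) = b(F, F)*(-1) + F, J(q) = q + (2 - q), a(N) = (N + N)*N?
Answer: -8363776/17151 ≈ -487.66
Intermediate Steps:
a(N) = 2*N² (a(N) = (2*N)*N = 2*N²)
J(q) = 2
b(f, x) = 1/(3 + x) (b(f, x) = 1/((x + 1) + 2) = 1/((1 + x) + 2) = 1/(3 + x))
D(F) = -3 + F - 1/(3 + F) (D(F) = -3 + (-1/(3 + F) + F) = -3 + (F - 1/(3 + F)) = -3 + F - 1/(3 + F))
65342/D(-131) = 65342/(((-10 + (-131)²)/(3 - 131))) = 65342/(((-10 + 17161)/(-128))) = 65342/((-1/128*17151)) = 65342/(-17151/128) = 65342*(-128/17151) = -8363776/17151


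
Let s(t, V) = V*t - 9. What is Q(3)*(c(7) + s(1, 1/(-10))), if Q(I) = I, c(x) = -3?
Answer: -363/10 ≈ -36.300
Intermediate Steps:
s(t, V) = -9 + V*t
Q(3)*(c(7) + s(1, 1/(-10))) = 3*(-3 + (-9 + (1/(-10))*1)) = 3*(-3 + (-9 + (1*(-⅒))*1)) = 3*(-3 + (-9 - ⅒*1)) = 3*(-3 + (-9 - ⅒)) = 3*(-3 - 91/10) = 3*(-121/10) = -363/10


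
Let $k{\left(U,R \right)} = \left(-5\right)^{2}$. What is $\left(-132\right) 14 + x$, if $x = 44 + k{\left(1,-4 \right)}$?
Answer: $-1779$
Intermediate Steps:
$k{\left(U,R \right)} = 25$
$x = 69$ ($x = 44 + 25 = 69$)
$\left(-132\right) 14 + x = \left(-132\right) 14 + 69 = -1848 + 69 = -1779$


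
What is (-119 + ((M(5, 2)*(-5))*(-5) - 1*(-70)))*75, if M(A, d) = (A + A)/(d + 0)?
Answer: 5700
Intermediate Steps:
M(A, d) = 2*A/d (M(A, d) = (2*A)/d = 2*A/d)
(-119 + ((M(5, 2)*(-5))*(-5) - 1*(-70)))*75 = (-119 + (((2*5/2)*(-5))*(-5) - 1*(-70)))*75 = (-119 + (((2*5*(1/2))*(-5))*(-5) + 70))*75 = (-119 + ((5*(-5))*(-5) + 70))*75 = (-119 + (-25*(-5) + 70))*75 = (-119 + (125 + 70))*75 = (-119 + 195)*75 = 76*75 = 5700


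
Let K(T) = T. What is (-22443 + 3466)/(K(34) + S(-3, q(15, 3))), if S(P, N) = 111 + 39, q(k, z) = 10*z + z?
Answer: -18977/184 ≈ -103.14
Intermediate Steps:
q(k, z) = 11*z
S(P, N) = 150
(-22443 + 3466)/(K(34) + S(-3, q(15, 3))) = (-22443 + 3466)/(34 + 150) = -18977/184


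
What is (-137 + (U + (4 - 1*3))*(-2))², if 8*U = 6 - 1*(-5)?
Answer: 321489/16 ≈ 20093.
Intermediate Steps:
U = 11/8 (U = (6 - 1*(-5))/8 = (6 + 5)/8 = (⅛)*11 = 11/8 ≈ 1.3750)
(-137 + (U + (4 - 1*3))*(-2))² = (-137 + (11/8 + (4 - 1*3))*(-2))² = (-137 + (11/8 + (4 - 3))*(-2))² = (-137 + (11/8 + 1)*(-2))² = (-137 + (19/8)*(-2))² = (-137 - 19/4)² = (-567/4)² = 321489/16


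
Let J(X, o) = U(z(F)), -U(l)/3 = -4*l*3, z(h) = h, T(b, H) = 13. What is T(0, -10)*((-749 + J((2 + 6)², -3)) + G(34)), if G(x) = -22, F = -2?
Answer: -10959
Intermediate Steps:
U(l) = 36*l (U(l) = -3*(-4*l)*3 = -(-36)*l = 36*l)
J(X, o) = -72 (J(X, o) = 36*(-2) = -72)
T(0, -10)*((-749 + J((2 + 6)², -3)) + G(34)) = 13*((-749 - 72) - 22) = 13*(-821 - 22) = 13*(-843) = -10959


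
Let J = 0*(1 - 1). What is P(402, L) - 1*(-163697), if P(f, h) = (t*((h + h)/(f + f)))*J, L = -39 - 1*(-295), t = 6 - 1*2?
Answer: 163697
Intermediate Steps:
t = 4 (t = 6 - 2 = 4)
L = 256 (L = -39 + 295 = 256)
J = 0 (J = 0*0 = 0)
P(f, h) = 0 (P(f, h) = (4*((h + h)/(f + f)))*0 = (4*((2*h)/((2*f))))*0 = (4*((2*h)*(1/(2*f))))*0 = (4*(h/f))*0 = (4*h/f)*0 = 0)
P(402, L) - 1*(-163697) = 0 - 1*(-163697) = 0 + 163697 = 163697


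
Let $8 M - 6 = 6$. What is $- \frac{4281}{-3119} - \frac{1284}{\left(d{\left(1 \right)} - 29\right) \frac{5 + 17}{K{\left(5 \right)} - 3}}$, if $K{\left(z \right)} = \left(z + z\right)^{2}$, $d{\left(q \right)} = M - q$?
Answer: $\frac{130383133}{651871} \approx 200.01$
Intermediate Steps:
$M = \frac{3}{2}$ ($M = \frac{3}{4} + \frac{1}{8} \cdot 6 = \frac{3}{4} + \frac{3}{4} = \frac{3}{2} \approx 1.5$)
$d{\left(q \right)} = \frac{3}{2} - q$
$K{\left(z \right)} = 4 z^{2}$ ($K{\left(z \right)} = \left(2 z\right)^{2} = 4 z^{2}$)
$- \frac{4281}{-3119} - \frac{1284}{\left(d{\left(1 \right)} - 29\right) \frac{5 + 17}{K{\left(5 \right)} - 3}} = - \frac{4281}{-3119} - \frac{1284}{\left(\left(\frac{3}{2} - 1\right) - 29\right) \frac{5 + 17}{4 \cdot 5^{2} - 3}} = \left(-4281\right) \left(- \frac{1}{3119}\right) - \frac{1284}{\left(\left(\frac{3}{2} - 1\right) - 29\right) \frac{22}{4 \cdot 25 - 3}} = \frac{4281}{3119} - \frac{1284}{\left(\frac{1}{2} - 29\right) \frac{22}{100 - 3}} = \frac{4281}{3119} - \frac{1284}{\left(- \frac{57}{2}\right) \frac{22}{97}} = \frac{4281}{3119} - \frac{1284}{- \frac{627}{97}} = \frac{4281}{3119} - - \frac{41516}{209} = \frac{4281}{3119} + \frac{41516}{209} = \frac{130383133}{651871}$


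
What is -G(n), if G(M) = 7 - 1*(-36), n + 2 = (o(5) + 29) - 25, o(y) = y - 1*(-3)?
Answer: -43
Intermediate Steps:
o(y) = 3 + y (o(y) = y + 3 = 3 + y)
n = 10 (n = -2 + (((3 + 5) + 29) - 25) = -2 + ((8 + 29) - 25) = -2 + (37 - 25) = -2 + 12 = 10)
G(M) = 43 (G(M) = 7 + 36 = 43)
-G(n) = -1*43 = -43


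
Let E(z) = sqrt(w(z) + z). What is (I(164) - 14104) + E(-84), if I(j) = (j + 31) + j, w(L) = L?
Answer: -13745 + 2*I*sqrt(42) ≈ -13745.0 + 12.961*I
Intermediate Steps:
I(j) = 31 + 2*j (I(j) = (31 + j) + j = 31 + 2*j)
E(z) = sqrt(2)*sqrt(z) (E(z) = sqrt(z + z) = sqrt(2*z) = sqrt(2)*sqrt(z))
(I(164) - 14104) + E(-84) = ((31 + 2*164) - 14104) + sqrt(2)*sqrt(-84) = ((31 + 328) - 14104) + sqrt(2)*(2*I*sqrt(21)) = (359 - 14104) + 2*I*sqrt(42) = -13745 + 2*I*sqrt(42)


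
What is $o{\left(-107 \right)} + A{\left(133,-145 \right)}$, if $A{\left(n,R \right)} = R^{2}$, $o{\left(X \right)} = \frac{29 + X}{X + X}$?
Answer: $\frac{2249714}{107} \approx 21025.0$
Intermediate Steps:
$o{\left(X \right)} = \frac{29 + X}{2 X}$
$o{\left(-107 \right)} + A{\left(133,-145 \right)} = \frac{29 - 107}{2 \left(-107\right)} + \left(-145\right)^{2} = \frac{1}{2} \left(- \frac{1}{107}\right) \left(-78\right) + 21025 = \frac{39}{107} + 21025 = \frac{2249714}{107}$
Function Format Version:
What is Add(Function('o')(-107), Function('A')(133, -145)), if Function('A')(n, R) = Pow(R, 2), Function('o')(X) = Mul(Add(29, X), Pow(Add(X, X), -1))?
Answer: Rational(2249714, 107) ≈ 21025.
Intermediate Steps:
Function('o')(X) = Mul(Rational(1, 2), Pow(X, -1), Add(29, X)) (Function('o')(X) = Mul(Add(29, X), Pow(Mul(2, X), -1)) = Mul(Add(29, X), Mul(Rational(1, 2), Pow(X, -1))) = Mul(Rational(1, 2), Pow(X, -1), Add(29, X)))
Add(Function('o')(-107), Function('A')(133, -145)) = Add(Mul(Rational(1, 2), Pow(-107, -1), Add(29, -107)), Pow(-145, 2)) = Add(Mul(Rational(1, 2), Rational(-1, 107), -78), 21025) = Add(Rational(39, 107), 21025) = Rational(2249714, 107)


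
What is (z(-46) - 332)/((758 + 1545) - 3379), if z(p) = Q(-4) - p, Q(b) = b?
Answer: 145/538 ≈ 0.26952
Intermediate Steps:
z(p) = -4 - p
(z(-46) - 332)/((758 + 1545) - 3379) = ((-4 - 1*(-46)) - 332)/((758 + 1545) - 3379) = ((-4 + 46) - 332)/(2303 - 3379) = (42 - 332)/(-1076) = -290*(-1/1076) = 145/538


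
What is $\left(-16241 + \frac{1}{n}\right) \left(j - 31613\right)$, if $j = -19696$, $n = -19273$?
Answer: $\frac{16060373447346}{19273} \approx 8.3331 \cdot 10^{8}$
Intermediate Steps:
$\left(-16241 + \frac{1}{n}\right) \left(j - 31613\right) = \left(-16241 + \frac{1}{-19273}\right) \left(-19696 - 31613\right) = \left(-16241 - \frac{1}{19273}\right) \left(-51309\right) = \left(- \frac{313012794}{19273}\right) \left(-51309\right) = \frac{16060373447346}{19273}$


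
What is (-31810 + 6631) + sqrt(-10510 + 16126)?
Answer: -25179 + 12*sqrt(39) ≈ -25104.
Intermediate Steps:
(-31810 + 6631) + sqrt(-10510 + 16126) = -25179 + sqrt(5616) = -25179 + 12*sqrt(39)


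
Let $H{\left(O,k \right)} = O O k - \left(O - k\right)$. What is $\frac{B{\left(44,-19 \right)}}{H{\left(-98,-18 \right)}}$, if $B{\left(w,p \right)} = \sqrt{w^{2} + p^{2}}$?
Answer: $- \frac{\sqrt{2297}}{172792} \approx -0.00027737$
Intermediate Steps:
$H{\left(O,k \right)} = k - O + k O^{2}$ ($H{\left(O,k \right)} = O^{2} k - \left(O - k\right) = k O^{2} - \left(O - k\right) = k - O + k O^{2}$)
$B{\left(w,p \right)} = \sqrt{p^{2} + w^{2}}$
$\frac{B{\left(44,-19 \right)}}{H{\left(-98,-18 \right)}} = \frac{\sqrt{\left(-19\right)^{2} + 44^{2}}}{-18 - -98 - 18 \left(-98\right)^{2}} = \frac{\sqrt{361 + 1936}}{-18 + 98 - 172872} = \frac{\sqrt{2297}}{-18 + 98 - 172872} = \frac{\sqrt{2297}}{-172792} = \sqrt{2297} \left(- \frac{1}{172792}\right) = - \frac{\sqrt{2297}}{172792}$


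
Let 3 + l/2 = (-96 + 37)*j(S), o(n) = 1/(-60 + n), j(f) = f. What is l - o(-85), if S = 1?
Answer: -17979/145 ≈ -123.99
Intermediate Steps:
l = -124 (l = -6 + 2*((-96 + 37)*1) = -6 + 2*(-59*1) = -6 + 2*(-59) = -6 - 118 = -124)
l - o(-85) = -124 - 1/(-60 - 85) = -124 - 1/(-145) = -124 - 1*(-1/145) = -124 + 1/145 = -17979/145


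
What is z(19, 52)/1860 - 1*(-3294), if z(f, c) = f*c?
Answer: 1531957/465 ≈ 3294.5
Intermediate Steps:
z(f, c) = c*f
z(19, 52)/1860 - 1*(-3294) = (52*19)/1860 - 1*(-3294) = 988*(1/1860) + 3294 = 247/465 + 3294 = 1531957/465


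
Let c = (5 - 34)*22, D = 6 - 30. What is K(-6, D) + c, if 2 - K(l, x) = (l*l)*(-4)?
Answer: -492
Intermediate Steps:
D = -24
c = -638 (c = -29*22 = -638)
K(l, x) = 2 + 4*l² (K(l, x) = 2 - l*l*(-4) = 2 - l²*(-4) = 2 - (-4)*l² = 2 + 4*l²)
K(-6, D) + c = (2 + 4*(-6)²) - 638 = (2 + 4*36) - 638 = (2 + 144) - 638 = 146 - 638 = -492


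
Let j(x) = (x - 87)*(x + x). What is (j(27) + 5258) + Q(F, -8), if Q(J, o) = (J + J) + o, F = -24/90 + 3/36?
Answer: 60289/30 ≈ 2009.6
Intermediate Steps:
j(x) = 2*x*(-87 + x) (j(x) = (-87 + x)*(2*x) = 2*x*(-87 + x))
F = -11/60 (F = -24*1/90 + 3*(1/36) = -4/15 + 1/12 = -11/60 ≈ -0.18333)
Q(J, o) = o + 2*J (Q(J, o) = 2*J + o = o + 2*J)
(j(27) + 5258) + Q(F, -8) = (2*27*(-87 + 27) + 5258) + (-8 + 2*(-11/60)) = (2*27*(-60) + 5258) + (-8 - 11/30) = (-3240 + 5258) - 251/30 = 2018 - 251/30 = 60289/30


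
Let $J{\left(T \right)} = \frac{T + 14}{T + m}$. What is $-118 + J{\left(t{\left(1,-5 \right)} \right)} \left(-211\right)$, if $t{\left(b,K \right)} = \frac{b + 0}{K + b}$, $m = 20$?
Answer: $- \frac{20927}{79} \approx -264.9$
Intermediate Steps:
$t{\left(b,K \right)} = \frac{b}{K + b}$
$J{\left(T \right)} = \frac{14 + T}{20 + T}$ ($J{\left(T \right)} = \frac{T + 14}{T + 20} = \frac{14 + T}{20 + T}$)
$-118 + J{\left(t{\left(1,-5 \right)} \right)} \left(-211\right) = -118 + \frac{14 + 1 \frac{1}{-5 + 1}}{20 + 1 \frac{1}{-5 + 1}} \left(-211\right) = -118 + \frac{14 + 1 \frac{1}{-4}}{20 + 1 \frac{1}{-4}} \left(-211\right) = -118 + \frac{14 + 1 \left(- \frac{1}{4}\right)}{20 + 1 \left(- \frac{1}{4}\right)} \left(-211\right) = -118 + \frac{14 - \frac{1}{4}}{20 - \frac{1}{4}} \left(-211\right) = -118 + \frac{1}{\frac{79}{4}} \cdot \frac{55}{4} \left(-211\right) = -118 + \frac{4}{79} \cdot \frac{55}{4} \left(-211\right) = -118 + \frac{55}{79} \left(-211\right) = -118 - \frac{11605}{79} = - \frac{20927}{79}$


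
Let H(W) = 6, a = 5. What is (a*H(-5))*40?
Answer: 1200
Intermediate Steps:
(a*H(-5))*40 = (5*6)*40 = 30*40 = 1200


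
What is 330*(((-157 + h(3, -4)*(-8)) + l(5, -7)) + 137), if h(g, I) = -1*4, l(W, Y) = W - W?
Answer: 3960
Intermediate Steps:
l(W, Y) = 0
h(g, I) = -4
330*(((-157 + h(3, -4)*(-8)) + l(5, -7)) + 137) = 330*(((-157 - 4*(-8)) + 0) + 137) = 330*(((-157 + 32) + 0) + 137) = 330*((-125 + 0) + 137) = 330*(-125 + 137) = 330*12 = 3960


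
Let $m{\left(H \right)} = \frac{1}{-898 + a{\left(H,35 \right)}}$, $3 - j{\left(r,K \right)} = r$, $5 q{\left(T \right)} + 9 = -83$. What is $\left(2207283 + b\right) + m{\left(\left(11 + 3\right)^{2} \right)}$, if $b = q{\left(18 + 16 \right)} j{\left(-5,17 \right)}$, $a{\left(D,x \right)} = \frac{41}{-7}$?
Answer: $\frac{69822740998}{31635} \approx 2.2071 \cdot 10^{6}$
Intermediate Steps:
$a{\left(D,x \right)} = - \frac{41}{7}$ ($a{\left(D,x \right)} = 41 \left(- \frac{1}{7}\right) = - \frac{41}{7}$)
$q{\left(T \right)} = - \frac{92}{5}$ ($q{\left(T \right)} = - \frac{9}{5} + \frac{1}{5} \left(-83\right) = - \frac{9}{5} - \frac{83}{5} = - \frac{92}{5}$)
$j{\left(r,K \right)} = 3 - r$
$b = - \frac{736}{5}$ ($b = - \frac{92 \left(3 - -5\right)}{5} = - \frac{92 \left(3 + 5\right)}{5} = \left(- \frac{92}{5}\right) 8 = - \frac{736}{5} \approx -147.2$)
$m{\left(H \right)} = - \frac{7}{6327}$ ($m{\left(H \right)} = \frac{1}{-898 - \frac{41}{7}} = \frac{1}{- \frac{6327}{7}} = - \frac{7}{6327}$)
$\left(2207283 + b\right) + m{\left(\left(11 + 3\right)^{2} \right)} = \left(2207283 - \frac{736}{5}\right) - \frac{7}{6327} = \frac{11035679}{5} - \frac{7}{6327} = \frac{69822740998}{31635}$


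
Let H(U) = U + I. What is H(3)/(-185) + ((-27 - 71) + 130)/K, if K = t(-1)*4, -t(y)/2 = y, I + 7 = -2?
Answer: 746/185 ≈ 4.0324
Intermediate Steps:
I = -9 (I = -7 - 2 = -9)
t(y) = -2*y
K = 8 (K = -2*(-1)*4 = 2*4 = 8)
H(U) = -9 + U (H(U) = U - 9 = -9 + U)
H(3)/(-185) + ((-27 - 71) + 130)/K = (-9 + 3)/(-185) + ((-27 - 71) + 130)/8 = -6*(-1/185) + (-98 + 130)*(1/8) = 6/185 + 32*(1/8) = 6/185 + 4 = 746/185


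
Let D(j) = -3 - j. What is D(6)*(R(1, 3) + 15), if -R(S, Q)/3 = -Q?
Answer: -216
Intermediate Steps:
R(S, Q) = 3*Q (R(S, Q) = -(-3)*Q = 3*Q)
D(6)*(R(1, 3) + 15) = (-3 - 1*6)*(3*3 + 15) = (-3 - 6)*(9 + 15) = -9*24 = -216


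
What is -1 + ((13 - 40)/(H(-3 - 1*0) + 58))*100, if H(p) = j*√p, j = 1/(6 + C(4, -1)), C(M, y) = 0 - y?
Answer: (-√3 + 19306*I)/(√3 - 406*I) ≈ -47.551 + 0.19859*I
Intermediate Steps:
C(M, y) = -y
j = ⅐ (j = 1/(6 - 1*(-1)) = 1/(6 + 1) = 1/7 = ⅐ ≈ 0.14286)
H(p) = √p/7
-1 + ((13 - 40)/(H(-3 - 1*0) + 58))*100 = -1 + ((13 - 40)/(√(-3 - 1*0)/7 + 58))*100 = -1 - 27/(√(-3 + 0)/7 + 58)*100 = -1 - 27/(√(-3)/7 + 58)*100 = -1 - 27/((I*√3)/7 + 58)*100 = -1 - 27/(I*√3/7 + 58)*100 = -1 - 27/(58 + I*√3/7)*100 = -1 - 2700/(58 + I*√3/7)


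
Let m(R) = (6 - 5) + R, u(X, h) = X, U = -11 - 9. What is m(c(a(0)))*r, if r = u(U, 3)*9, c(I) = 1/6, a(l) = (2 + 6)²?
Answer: -210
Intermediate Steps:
U = -20
a(l) = 64 (a(l) = 8² = 64)
c(I) = ⅙
m(R) = 1 + R
r = -180 (r = -20*9 = -180)
m(c(a(0)))*r = (1 + ⅙)*(-180) = (7/6)*(-180) = -210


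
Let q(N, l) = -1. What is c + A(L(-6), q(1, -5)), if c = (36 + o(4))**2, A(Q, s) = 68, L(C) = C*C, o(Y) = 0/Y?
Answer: 1364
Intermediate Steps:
o(Y) = 0
L(C) = C**2
c = 1296 (c = (36 + 0)**2 = 36**2 = 1296)
c + A(L(-6), q(1, -5)) = 1296 + 68 = 1364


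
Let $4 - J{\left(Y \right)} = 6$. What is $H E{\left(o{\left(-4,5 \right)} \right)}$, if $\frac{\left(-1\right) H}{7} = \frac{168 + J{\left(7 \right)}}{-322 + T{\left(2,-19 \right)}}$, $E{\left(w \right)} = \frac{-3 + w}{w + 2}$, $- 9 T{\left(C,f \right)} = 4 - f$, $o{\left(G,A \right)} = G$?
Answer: $\frac{36603}{2921} \approx 12.531$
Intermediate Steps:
$J{\left(Y \right)} = -2$ ($J{\left(Y \right)} = 4 - 6 = -2$)
$T{\left(C,f \right)} = - \frac{4}{9} + \frac{f}{9}$ ($T{\left(C,f \right)} = - \frac{4 - f}{9} = - \frac{4}{9} + \frac{f}{9}$)
$E{\left(w \right)} = \frac{-3 + w}{2 + w}$
$H = \frac{10458}{2921}$ ($H = - 7 \frac{168 - 2}{-322 + \left(- \frac{4}{9} + \frac{1}{9} \left(-19\right)\right)} = - 7 \frac{166}{-322 - \frac{23}{9}} = - 7 \frac{166}{- \frac{2921}{9}} = - 7 \cdot 166 \left(- \frac{9}{2921}\right) = \left(-7\right) \left(- \frac{1494}{2921}\right) = \frac{10458}{2921} \approx 3.5803$)
$H E{\left(o{\left(-4,5 \right)} \right)} = \frac{10458 \frac{-3 - 4}{2 - 4}}{2921} = \frac{10458 \frac{1}{-2} \left(-7\right)}{2921} = \frac{10458 \left(\left(- \frac{1}{2}\right) \left(-7\right)\right)}{2921} = \frac{10458}{2921} \cdot \frac{7}{2} = \frac{36603}{2921}$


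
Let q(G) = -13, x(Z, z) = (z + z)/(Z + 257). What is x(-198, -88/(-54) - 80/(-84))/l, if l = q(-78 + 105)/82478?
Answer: -80498528/144963 ≈ -555.30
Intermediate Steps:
x(Z, z) = 2*z/(257 + Z) (x(Z, z) = (2*z)/(257 + Z) = 2*z/(257 + Z))
l = -13/82478 ≈ -0.00015762
x(-198, -88/(-54) - 80/(-84))/l = (2*(-88/(-54) - 80/(-84))/(257 - 198))/(-13/82478) = (2*(-88*(-1/54) - 80*(-1/84))/59)*(-82478/13) = (2*(44/27 + 20/21)*(1/59))*(-82478/13) = (2*(488/189)*(1/59))*(-82478/13) = (976/11151)*(-82478/13) = -80498528/144963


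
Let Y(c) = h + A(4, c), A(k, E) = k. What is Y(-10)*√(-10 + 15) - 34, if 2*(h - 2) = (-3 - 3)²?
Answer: -34 + 24*√5 ≈ 19.666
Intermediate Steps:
h = 20 (h = 2 + (-3 - 3)²/2 = 2 + (½)*(-6)² = 2 + (½)*36 = 2 + 18 = 20)
Y(c) = 24 (Y(c) = 20 + 4 = 24)
Y(-10)*√(-10 + 15) - 34 = 24*√(-10 + 15) - 34 = 24*√5 - 34 = -34 + 24*√5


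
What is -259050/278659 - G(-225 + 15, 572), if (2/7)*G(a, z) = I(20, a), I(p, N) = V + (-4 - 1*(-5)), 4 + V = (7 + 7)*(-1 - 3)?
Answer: 114568067/557318 ≈ 205.57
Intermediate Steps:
V = -60 (V = -4 + (7 + 7)*(-1 - 3) = -4 + 14*(-4) = -4 - 56 = -60)
I(p, N) = -59 (I(p, N) = -60 + (-4 - 1*(-5)) = -60 + (-4 + 5) = -60 + 1 = -59)
G(a, z) = -413/2 (G(a, z) = (7/2)*(-59) = -413/2)
-259050/278659 - G(-225 + 15, 572) = -259050/278659 - 1*(-413/2) = -259050*1/278659 + 413/2 = -259050/278659 + 413/2 = 114568067/557318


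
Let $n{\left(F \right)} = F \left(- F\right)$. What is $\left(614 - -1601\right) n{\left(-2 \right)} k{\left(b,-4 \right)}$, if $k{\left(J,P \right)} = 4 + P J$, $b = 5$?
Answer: $141760$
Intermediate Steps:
$k{\left(J,P \right)} = 4 + J P$
$n{\left(F \right)} = - F^{2}$
$\left(614 - -1601\right) n{\left(-2 \right)} k{\left(b,-4 \right)} = \left(614 - -1601\right) - \left(-2\right)^{2} \left(4 + 5 \left(-4\right)\right) = \left(614 + 1601\right) \left(-1\right) 4 \left(4 - 20\right) = 2215 \left(\left(-4\right) \left(-16\right)\right) = 2215 \cdot 64 = 141760$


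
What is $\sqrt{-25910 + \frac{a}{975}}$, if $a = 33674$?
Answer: $\frac{4 i \sqrt{61494654}}{195} \approx 160.86 i$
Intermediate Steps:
$\sqrt{-25910 + \frac{a}{975}} = \sqrt{-25910 + \frac{33674}{975}} = \sqrt{- \frac{25228576}{975}} = \frac{4 i \sqrt{61494654}}{195}$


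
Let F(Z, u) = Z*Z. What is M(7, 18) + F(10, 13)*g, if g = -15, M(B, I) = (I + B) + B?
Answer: -1468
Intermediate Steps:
M(B, I) = I + 2*B (M(B, I) = (B + I) + B = I + 2*B)
F(Z, u) = Z²
M(7, 18) + F(10, 13)*g = (18 + 2*7) + 10²*(-15) = (18 + 14) + 100*(-15) = 32 - 1500 = -1468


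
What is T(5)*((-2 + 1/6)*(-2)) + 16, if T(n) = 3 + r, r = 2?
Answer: 103/3 ≈ 34.333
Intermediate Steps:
T(n) = 5 (T(n) = 3 + 2 = 5)
T(5)*((-2 + 1/6)*(-2)) + 16 = 5*((-2 + 1/6)*(-2)) + 16 = 5*((-2 + ⅙)*(-2)) + 16 = 5*(-11/6*(-2)) + 16 = 5*(11/3) + 16 = 55/3 + 16 = 103/3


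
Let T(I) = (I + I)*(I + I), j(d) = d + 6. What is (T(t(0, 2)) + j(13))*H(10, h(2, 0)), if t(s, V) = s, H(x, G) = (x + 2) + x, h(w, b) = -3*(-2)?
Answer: 418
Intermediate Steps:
h(w, b) = 6
j(d) = 6 + d
H(x, G) = 2 + 2*x (H(x, G) = (2 + x) + x = 2 + 2*x)
T(I) = 4*I**2 (T(I) = (2*I)*(2*I) = 4*I**2)
(T(t(0, 2)) + j(13))*H(10, h(2, 0)) = (4*0**2 + (6 + 13))*(2 + 2*10) = (4*0 + 19)*(2 + 20) = (0 + 19)*22 = 19*22 = 418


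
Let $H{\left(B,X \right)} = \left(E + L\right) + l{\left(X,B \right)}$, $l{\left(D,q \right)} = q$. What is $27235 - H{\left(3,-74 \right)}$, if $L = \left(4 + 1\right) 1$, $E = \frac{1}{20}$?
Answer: $\frac{544539}{20} \approx 27227.0$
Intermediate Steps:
$E = \frac{1}{20} \approx 0.05$
$L = 5$ ($L = 5 \cdot 1 = 5$)
$H{\left(B,X \right)} = \frac{101}{20} + B$ ($H{\left(B,X \right)} = \left(\frac{1}{20} + 5\right) + B = \frac{101}{20} + B$)
$27235 - H{\left(3,-74 \right)} = 27235 - \left(\frac{101}{20} + 3\right) = 27235 - \frac{161}{20} = \frac{544539}{20}$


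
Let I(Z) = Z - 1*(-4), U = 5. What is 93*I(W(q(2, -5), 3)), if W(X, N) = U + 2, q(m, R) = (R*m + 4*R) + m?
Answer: 1023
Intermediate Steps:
q(m, R) = m + 4*R + R*m (q(m, R) = (4*R + R*m) + m = m + 4*R + R*m)
W(X, N) = 7 (W(X, N) = 5 + 2 = 7)
I(Z) = 4 + Z (I(Z) = Z + 4 = 4 + Z)
93*I(W(q(2, -5), 3)) = 93*(4 + 7) = 93*11 = 1023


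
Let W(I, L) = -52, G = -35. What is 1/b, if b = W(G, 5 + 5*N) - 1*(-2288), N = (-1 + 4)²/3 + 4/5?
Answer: 1/2236 ≈ 0.00044723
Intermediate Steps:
N = 19/5 (N = 3²*(⅓) + 4*(⅕) = 9*(⅓) + ⅘ = 3 + ⅘ = 19/5 ≈ 3.8000)
b = 2236 (b = -52 - 1*(-2288) = -52 + 2288 = 2236)
1/b = 1/2236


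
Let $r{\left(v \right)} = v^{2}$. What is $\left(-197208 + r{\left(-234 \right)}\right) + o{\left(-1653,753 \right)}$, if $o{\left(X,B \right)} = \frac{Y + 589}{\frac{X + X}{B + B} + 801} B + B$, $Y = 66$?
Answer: $- \frac{5657370507}{40100} \approx -1.4108 \cdot 10^{5}$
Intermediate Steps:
$o{\left(X,B \right)} = B + \frac{655 B}{801 + \frac{X}{B}}$ ($o{\left(X,B \right)} = \frac{66 + 589}{\frac{X + X}{B + B} + 801} B + B = \frac{655}{\frac{2 X}{2 B} + 801} B + B = \frac{655}{2 X \frac{1}{2 B} + 801} B + B = \frac{655}{\frac{X}{B} + 801} B + B = \frac{655}{801 + \frac{X}{B}} B + B = \frac{655 B}{801 + \frac{X}{B}} + B = B + \frac{655 B}{801 + \frac{X}{B}}$)
$\left(-197208 + r{\left(-234 \right)}\right) + o{\left(-1653,753 \right)} = \left(-197208 + \left(-234\right)^{2}\right) + \frac{753 \left(-1653 + 1456 \cdot 753\right)}{-1653 + 801 \cdot 753} = \left(-197208 + 54756\right) + \frac{753 \left(-1653 + 1096368\right)}{-1653 + 603153} = -142452 + 753 \cdot \frac{1}{601500} \cdot 1094715 = -142452 + \frac{54954693}{40100} = - \frac{5657370507}{40100}$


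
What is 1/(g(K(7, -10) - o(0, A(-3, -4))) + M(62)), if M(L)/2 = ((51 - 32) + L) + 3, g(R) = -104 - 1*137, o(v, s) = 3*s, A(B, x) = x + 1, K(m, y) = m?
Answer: -1/73 ≈ -0.013699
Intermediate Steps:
A(B, x) = 1 + x
g(R) = -241 (g(R) = -104 - 137 = -241)
M(L) = 44 + 2*L (M(L) = 2*(((51 - 32) + L) + 3) = 2*((19 + L) + 3) = 2*(22 + L) = 44 + 2*L)
1/(g(K(7, -10) - o(0, A(-3, -4))) + M(62)) = 1/(-241 + (44 + 2*62)) = 1/(-241 + (44 + 124)) = 1/(-241 + 168) = 1/(-73) = -1/73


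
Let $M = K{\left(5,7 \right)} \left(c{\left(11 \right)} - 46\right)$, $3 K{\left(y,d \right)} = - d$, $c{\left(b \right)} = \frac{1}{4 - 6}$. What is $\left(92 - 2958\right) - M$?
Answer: $- \frac{5949}{2} \approx -2974.5$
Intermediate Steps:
$c{\left(b \right)} = - \frac{1}{2}$ ($c{\left(b \right)} = \frac{1}{-2} = - \frac{1}{2}$)
$K{\left(y,d \right)} = - \frac{d}{3}$ ($K{\left(y,d \right)} = \frac{\left(-1\right) d}{3} = - \frac{d}{3}$)
$M = \frac{217}{2}$ ($M = \left(- \frac{1}{3}\right) 7 \left(- \frac{1}{2} - 46\right) = \left(- \frac{7}{3}\right) \left(- \frac{93}{2}\right) = \frac{217}{2} \approx 108.5$)
$\left(92 - 2958\right) - M = \left(92 - 2958\right) - \frac{217}{2} = -2866 - \frac{217}{2} = - \frac{5949}{2}$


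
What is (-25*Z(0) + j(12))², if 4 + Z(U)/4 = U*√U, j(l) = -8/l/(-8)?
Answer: 23049601/144 ≈ 1.6007e+5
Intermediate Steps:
j(l) = 1/l (j(l) = -8/l*(-⅛) = 1/l)
Z(U) = -16 + 4*U^(3/2) (Z(U) = -16 + 4*(U*√U) = -16 + 4*U^(3/2))
(-25*Z(0) + j(12))² = (-25*(-16 + 4*0^(3/2)) + 1/12)² = (-25*(-16 + 4*0) + 1/12)² = (-25*(-16 + 0) + 1/12)² = (-25*(-16) + 1/12)² = (400 + 1/12)² = (4801/12)² = 23049601/144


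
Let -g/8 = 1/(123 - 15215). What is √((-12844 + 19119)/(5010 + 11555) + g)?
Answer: √1209622870841/1785707 ≈ 0.61591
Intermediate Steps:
g = 2/3773 (g = -8/(123 - 15215) = -8/(-15092) = -8*(-1/15092) = 2/3773 ≈ 0.00053008)
√((-12844 + 19119)/(5010 + 11555) + g) = √((-12844 + 19119)/(5010 + 11555) + 2/3773) = √(6275/16565 + 2/3773) = √(6275*(1/16565) + 2/3773) = √(1255/3313 + 2/3773) = √(4741741/12499949) = √1209622870841/1785707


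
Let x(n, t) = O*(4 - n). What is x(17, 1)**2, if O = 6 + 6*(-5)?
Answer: 97344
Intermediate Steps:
O = -24 (O = 6 - 30 = -24)
x(n, t) = -96 + 24*n (x(n, t) = -24*(4 - n) = -96 + 24*n)
x(17, 1)**2 = (-96 + 24*17)**2 = (-96 + 408)**2 = 312**2 = 97344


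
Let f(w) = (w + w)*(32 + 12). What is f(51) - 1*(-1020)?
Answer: 5508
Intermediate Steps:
f(w) = 88*w (f(w) = (2*w)*44 = 88*w)
f(51) - 1*(-1020) = 88*51 - 1*(-1020) = 4488 + 1020 = 5508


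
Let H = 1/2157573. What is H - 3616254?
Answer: -7802331991541/2157573 ≈ -3.6163e+6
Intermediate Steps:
H = 1/2157573 ≈ 4.6348e-7
H - 3616254 = 1/2157573 - 3616254 = -7802331991541/2157573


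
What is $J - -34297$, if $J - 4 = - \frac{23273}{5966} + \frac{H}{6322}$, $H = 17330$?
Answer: $\frac{646844429763}{18858526} \approx 34300.0$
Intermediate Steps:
$J = \frac{53563541}{18858526}$ ($J = 4 + \left(- \frac{23273}{5966} + \frac{17330}{6322}\right) = 4 + \left(\left(-23273\right) \frac{1}{5966} + 17330 \cdot \frac{1}{6322}\right) = 4 + \left(- \frac{23273}{5966} + \frac{8665}{3161}\right) = 4 - \frac{21870563}{18858526} = \frac{53563541}{18858526} \approx 2.8403$)
$J - -34297 = \frac{53563541}{18858526} - -34297 = \frac{53563541}{18858526} + 34297 = \frac{646844429763}{18858526}$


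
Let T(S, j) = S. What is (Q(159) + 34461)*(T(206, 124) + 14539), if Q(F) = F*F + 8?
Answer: 881013750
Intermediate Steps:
Q(F) = 8 + F² (Q(F) = F² + 8 = 8 + F²)
(Q(159) + 34461)*(T(206, 124) + 14539) = ((8 + 159²) + 34461)*(206 + 14539) = ((8 + 25281) + 34461)*14745 = (25289 + 34461)*14745 = 59750*14745 = 881013750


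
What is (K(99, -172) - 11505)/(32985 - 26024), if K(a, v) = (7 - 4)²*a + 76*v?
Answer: -23686/6961 ≈ -3.4027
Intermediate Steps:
K(a, v) = 9*a + 76*v (K(a, v) = 3²*a + 76*v = 9*a + 76*v)
(K(99, -172) - 11505)/(32985 - 26024) = ((9*99 + 76*(-172)) - 11505)/(32985 - 26024) = ((891 - 13072) - 11505)/6961 = (-12181 - 11505)*(1/6961) = -23686*1/6961 = -23686/6961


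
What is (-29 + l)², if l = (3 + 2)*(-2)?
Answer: 1521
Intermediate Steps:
l = -10 (l = 5*(-2) = -10)
(-29 + l)² = (-29 - 10)² = (-39)² = 1521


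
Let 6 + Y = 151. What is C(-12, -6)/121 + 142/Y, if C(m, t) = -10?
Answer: 15732/17545 ≈ 0.89667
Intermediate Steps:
Y = 145 (Y = -6 + 151 = 145)
C(-12, -6)/121 + 142/Y = -10/121 + 142/145 = 15732/17545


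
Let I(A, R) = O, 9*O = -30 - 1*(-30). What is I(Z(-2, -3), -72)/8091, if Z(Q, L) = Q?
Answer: 0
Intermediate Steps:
O = 0 (O = (-30 - 1*(-30))/9 = (-30 + 30)/9 = (⅑)*0 = 0)
I(A, R) = 0
I(Z(-2, -3), -72)/8091 = 0/8091 = 0*(1/8091) = 0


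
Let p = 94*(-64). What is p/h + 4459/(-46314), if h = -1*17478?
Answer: 1238831/4996766 ≈ 0.24793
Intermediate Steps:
p = -6016
h = -17478
p/h + 4459/(-46314) = -6016/(-17478) + 4459/(-46314) = -6016*(-1/17478) + 4459*(-1/46314) = 3008/8739 - 4459/46314 = 1238831/4996766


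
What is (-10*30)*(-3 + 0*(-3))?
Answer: 900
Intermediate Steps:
(-10*30)*(-3 + 0*(-3)) = -300*(-3 + 0) = -300*(-3) = 900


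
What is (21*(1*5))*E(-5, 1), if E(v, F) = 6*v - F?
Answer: -3255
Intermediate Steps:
E(v, F) = -F + 6*v
(21*(1*5))*E(-5, 1) = (21*(1*5))*(-1*1 + 6*(-5)) = (21*5)*(-1 - 30) = 105*(-31) = -3255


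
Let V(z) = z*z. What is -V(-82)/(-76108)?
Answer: 1681/19027 ≈ 0.088348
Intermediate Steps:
V(z) = z²
-V(-82)/(-76108) = -1*(-82)²/(-76108) = -1*6724*(-1/76108) = -6724*(-1/76108) = 1681/19027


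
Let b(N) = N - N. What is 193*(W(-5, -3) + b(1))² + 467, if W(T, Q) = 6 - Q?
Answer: 16100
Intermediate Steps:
b(N) = 0
193*(W(-5, -3) + b(1))² + 467 = 193*((6 - 1*(-3)) + 0)² + 467 = 193*((6 + 3) + 0)² + 467 = 193*(9 + 0)² + 467 = 193*9² + 467 = 193*81 + 467 = 15633 + 467 = 16100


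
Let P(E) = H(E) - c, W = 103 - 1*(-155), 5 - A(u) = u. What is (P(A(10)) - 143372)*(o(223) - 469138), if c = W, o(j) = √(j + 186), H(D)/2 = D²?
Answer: 67358834040 - 143580*√409 ≈ 6.7356e+10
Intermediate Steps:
H(D) = 2*D²
A(u) = 5 - u
W = 258 (W = 103 + 155 = 258)
o(j) = √(186 + j)
c = 258
P(E) = -258 + 2*E² (P(E) = 2*E² - 1*258 = 2*E² - 258 = -258 + 2*E²)
(P(A(10)) - 143372)*(o(223) - 469138) = ((-258 + 2*(5 - 1*10)²) - 143372)*(√(186 + 223) - 469138) = ((-258 + 2*(5 - 10)²) - 143372)*(√409 - 469138) = ((-258 + 2*(-5)²) - 143372)*(-469138 + √409) = ((-258 + 2*25) - 143372)*(-469138 + √409) = ((-258 + 50) - 143372)*(-469138 + √409) = (-208 - 143372)*(-469138 + √409) = -143580*(-469138 + √409) = 67358834040 - 143580*√409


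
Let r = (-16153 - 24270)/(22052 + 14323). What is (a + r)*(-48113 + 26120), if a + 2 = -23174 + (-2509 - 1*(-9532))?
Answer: 4307738105138/12125 ≈ 3.5528e+8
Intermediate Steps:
r = -40423/36375 ≈ -1.1113
a = -16153 (a = -2 + (-23174 + (-2509 - 1*(-9532))) = -2 + (-23174 + (-2509 + 9532)) = -2 + (-23174 + 7023) = -2 - 16151 = -16153)
(a + r)*(-48113 + 26120) = (-16153 - 40423/36375)*(-48113 + 26120) = -587605798/36375*(-21993) = 4307738105138/12125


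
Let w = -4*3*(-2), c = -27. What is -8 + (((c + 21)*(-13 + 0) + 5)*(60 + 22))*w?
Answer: 163336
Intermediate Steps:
w = 24 (w = -12*(-2) = 24)
-8 + (((c + 21)*(-13 + 0) + 5)*(60 + 22))*w = -8 + (((-27 + 21)*(-13 + 0) + 5)*(60 + 22))*24 = -8 + ((-6*(-13) + 5)*82)*24 = -8 + ((78 + 5)*82)*24 = -8 + (83*82)*24 = -8 + 6806*24 = -8 + 163344 = 163336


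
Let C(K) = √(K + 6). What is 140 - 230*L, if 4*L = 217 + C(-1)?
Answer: -24675/2 - 115*√5/2 ≈ -12466.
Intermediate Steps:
C(K) = √(6 + K)
L = 217/4 + √5/4 (L = (217 + √(6 - 1))/4 = (217 + √5)/4 = 217/4 + √5/4 ≈ 54.809)
140 - 230*L = 140 - 230*(217/4 + √5/4) = 140 + (-24955/2 - 115*√5/2) = -24675/2 - 115*√5/2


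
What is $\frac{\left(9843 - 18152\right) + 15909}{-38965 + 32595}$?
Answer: $- \frac{760}{637} \approx -1.1931$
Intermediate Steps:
$\frac{\left(9843 - 18152\right) + 15909}{-38965 + 32595} = \frac{\left(9843 - 18152\right) + 15909}{-6370} = \left(-8309 + 15909\right) \left(- \frac{1}{6370}\right) = 7600 \left(- \frac{1}{6370}\right) = - \frac{760}{637}$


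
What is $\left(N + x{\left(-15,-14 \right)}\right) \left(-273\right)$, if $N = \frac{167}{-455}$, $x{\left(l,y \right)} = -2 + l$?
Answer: $\frac{23706}{5} \approx 4741.2$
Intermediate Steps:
$N = - \frac{167}{455}$ ($N = 167 \left(- \frac{1}{455}\right) = - \frac{167}{455} \approx -0.36703$)
$\left(N + x{\left(-15,-14 \right)}\right) \left(-273\right) = \left(- \frac{167}{455} - 17\right) \left(-273\right) = \left(- \frac{7902}{455}\right) \left(-273\right) = \frac{23706}{5}$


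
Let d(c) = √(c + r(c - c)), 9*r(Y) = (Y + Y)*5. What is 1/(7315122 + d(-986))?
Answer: 3657561/26755504937935 - I*√986/53511009875870 ≈ 1.367e-7 - 5.8681e-13*I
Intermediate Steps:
r(Y) = 10*Y/9 (r(Y) = ((Y + Y)*5)/9 = ((2*Y)*5)/9 = (10*Y)/9 = 10*Y/9)
d(c) = √c (d(c) = √(c + 10*(c - c)/9) = √(c + (10/9)*0) = √(c + 0) = √c)
1/(7315122 + d(-986)) = 1/(7315122 + √(-986)) = 1/(7315122 + I*√986)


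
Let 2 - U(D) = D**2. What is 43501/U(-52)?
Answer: -43501/2702 ≈ -16.100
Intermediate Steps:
U(D) = 2 - D**2
43501/U(-52) = 43501/(2 - 1*(-52)**2) = 43501/(2 - 1*2704) = 43501/(2 - 2704) = 43501/(-2702) = 43501*(-1/2702) = -43501/2702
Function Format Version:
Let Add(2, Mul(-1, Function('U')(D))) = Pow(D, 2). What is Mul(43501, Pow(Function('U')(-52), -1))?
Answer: Rational(-43501, 2702) ≈ -16.100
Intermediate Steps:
Function('U')(D) = Add(2, Mul(-1, Pow(D, 2)))
Mul(43501, Pow(Function('U')(-52), -1)) = Mul(43501, Pow(Add(2, Mul(-1, Pow(-52, 2))), -1)) = Mul(43501, Pow(Add(2, Mul(-1, 2704)), -1)) = Mul(43501, Pow(Add(2, -2704), -1)) = Mul(43501, Pow(-2702, -1)) = Mul(43501, Rational(-1, 2702)) = Rational(-43501, 2702)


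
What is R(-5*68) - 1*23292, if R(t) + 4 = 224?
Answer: -23072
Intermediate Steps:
R(t) = 220 (R(t) = -4 + 224 = 220)
R(-5*68) - 1*23292 = 220 - 1*23292 = 220 - 23292 = -23072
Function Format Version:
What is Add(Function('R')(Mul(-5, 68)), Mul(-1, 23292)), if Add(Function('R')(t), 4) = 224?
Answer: -23072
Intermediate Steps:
Function('R')(t) = 220 (Function('R')(t) = Add(-4, 224) = 220)
Add(Function('R')(Mul(-5, 68)), Mul(-1, 23292)) = Add(220, Mul(-1, 23292)) = Add(220, -23292) = -23072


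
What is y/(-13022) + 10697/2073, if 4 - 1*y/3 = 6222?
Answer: 88983038/13497303 ≈ 6.5927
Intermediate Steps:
y = -18654 (y = 12 - 3*6222 = 12 - 18666 = -18654)
y/(-13022) + 10697/2073 = -18654/(-13022) + 10697/2073 = -18654*(-1/13022) + 10697*(1/2073) = 9327/6511 + 10697/2073 = 88983038/13497303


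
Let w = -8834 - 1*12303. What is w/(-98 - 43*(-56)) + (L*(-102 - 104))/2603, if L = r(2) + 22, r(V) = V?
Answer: -66440251/6012930 ≈ -11.050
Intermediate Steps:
w = -21137 (w = -8834 - 12303 = -21137)
L = 24 (L = 2 + 22 = 24)
w/(-98 - 43*(-56)) + (L*(-102 - 104))/2603 = -21137/(-98 - 43*(-56)) + (24*(-102 - 104))/2603 = -21137/(-98 + 2408) + (24*(-206))*(1/2603) = -21137/2310 - 4944*1/2603 = -21137*1/2310 - 4944/2603 = -21137/2310 - 4944/2603 = -66440251/6012930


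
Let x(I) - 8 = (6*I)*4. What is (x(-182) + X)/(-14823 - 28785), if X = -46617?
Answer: 50977/43608 ≈ 1.1690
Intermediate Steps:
x(I) = 8 + 24*I (x(I) = 8 + (6*I)*4 = 8 + 24*I)
(x(-182) + X)/(-14823 - 28785) = ((8 + 24*(-182)) - 46617)/(-14823 - 28785) = ((8 - 4368) - 46617)/(-43608) = (-4360 - 46617)*(-1/43608) = -50977*(-1/43608) = 50977/43608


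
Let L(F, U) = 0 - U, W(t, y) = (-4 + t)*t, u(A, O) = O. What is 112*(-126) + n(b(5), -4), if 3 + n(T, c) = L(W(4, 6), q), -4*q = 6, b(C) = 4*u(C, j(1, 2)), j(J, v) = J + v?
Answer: -28227/2 ≈ -14114.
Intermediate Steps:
W(t, y) = t*(-4 + t)
b(C) = 12 (b(C) = 4*(1 + 2) = 4*3 = 12)
q = -3/2 (q = -¼*6 = -3/2 ≈ -1.5000)
L(F, U) = -U
n(T, c) = -3/2 (n(T, c) = -3 - 1*(-3/2) = -3 + 3/2 = -3/2)
112*(-126) + n(b(5), -4) = 112*(-126) - 3/2 = -14112 - 3/2 = -28227/2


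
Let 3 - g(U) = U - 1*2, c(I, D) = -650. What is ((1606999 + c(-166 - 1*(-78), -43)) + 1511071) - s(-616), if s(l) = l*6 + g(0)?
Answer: 3121111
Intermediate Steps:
g(U) = 5 - U (g(U) = 3 - (U - 1*2) = 3 - (U - 2) = 3 - (-2 + U) = 3 + (2 - U) = 5 - U)
s(l) = 5 + 6*l (s(l) = l*6 + (5 - 1*0) = 6*l + (5 + 0) = 6*l + 5 = 5 + 6*l)
((1606999 + c(-166 - 1*(-78), -43)) + 1511071) - s(-616) = ((1606999 - 650) + 1511071) - (5 + 6*(-616)) = (1606349 + 1511071) - (5 - 3696) = 3117420 - 1*(-3691) = 3117420 + 3691 = 3121111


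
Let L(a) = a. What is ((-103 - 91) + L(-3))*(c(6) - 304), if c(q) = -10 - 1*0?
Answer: 61858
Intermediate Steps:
c(q) = -10 (c(q) = -10 + 0 = -10)
((-103 - 91) + L(-3))*(c(6) - 304) = ((-103 - 91) - 3)*(-10 - 304) = (-194 - 3)*(-314) = -197*(-314) = 61858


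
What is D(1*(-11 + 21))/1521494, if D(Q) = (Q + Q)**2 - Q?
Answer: 15/58519 ≈ 0.00025633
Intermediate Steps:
D(Q) = -Q + 4*Q**2 (D(Q) = (2*Q)**2 - Q = 4*Q**2 - Q = -Q + 4*Q**2)
D(1*(-11 + 21))/1521494 = ((1*(-11 + 21))*(-1 + 4*(1*(-11 + 21))))/1521494 = ((1*10)*(-1 + 4*(1*10)))*(1/1521494) = (10*(-1 + 4*10))*(1/1521494) = (10*(-1 + 40))*(1/1521494) = (10*39)*(1/1521494) = 390*(1/1521494) = 15/58519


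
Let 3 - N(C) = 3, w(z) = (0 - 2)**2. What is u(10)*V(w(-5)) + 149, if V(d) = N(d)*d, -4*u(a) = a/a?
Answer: 149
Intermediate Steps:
w(z) = 4 (w(z) = (-2)**2 = 4)
N(C) = 0 (N(C) = 3 - 1*3 = 3 - 3 = 0)
u(a) = -1/4 (u(a) = -a/(4*a) = -1/4*1 = -1/4)
V(d) = 0 (V(d) = 0*d = 0)
u(10)*V(w(-5)) + 149 = -1/4*0 + 149 = 0 + 149 = 149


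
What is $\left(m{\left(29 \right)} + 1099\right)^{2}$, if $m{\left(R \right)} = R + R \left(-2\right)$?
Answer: $1144900$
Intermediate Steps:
$m{\left(R \right)} = - R$ ($m{\left(R \right)} = R - 2 R = - R$)
$\left(m{\left(29 \right)} + 1099\right)^{2} = \left(\left(-1\right) 29 + 1099\right)^{2} = \left(-29 + 1099\right)^{2} = 1070^{2} = 1144900$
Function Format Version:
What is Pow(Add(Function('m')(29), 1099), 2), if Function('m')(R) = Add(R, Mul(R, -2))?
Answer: 1144900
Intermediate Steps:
Function('m')(R) = Mul(-1, R) (Function('m')(R) = Add(R, Mul(-2, R)) = Mul(-1, R))
Pow(Add(Function('m')(29), 1099), 2) = Pow(Add(Mul(-1, 29), 1099), 2) = Pow(Add(-29, 1099), 2) = Pow(1070, 2) = 1144900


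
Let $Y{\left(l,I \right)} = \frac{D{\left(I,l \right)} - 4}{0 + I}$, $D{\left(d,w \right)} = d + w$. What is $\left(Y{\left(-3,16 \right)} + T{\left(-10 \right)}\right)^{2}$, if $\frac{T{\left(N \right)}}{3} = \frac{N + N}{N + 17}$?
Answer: $\frac{804609}{12544} \approx 64.143$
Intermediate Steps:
$Y{\left(l,I \right)} = \frac{-4 + I + l}{I}$ ($Y{\left(l,I \right)} = \frac{\left(I + l\right) - 4}{0 + I} = \frac{-4 + I + l}{I}$)
$T{\left(N \right)} = \frac{6 N}{17 + N}$ ($T{\left(N \right)} = 3 \frac{N + N}{N + 17} = 3 \frac{2 N}{17 + N} = \frac{6 N}{17 + N}$)
$\left(Y{\left(-3,16 \right)} + T{\left(-10 \right)}\right)^{2} = \left(\frac{-4 + 16 - 3}{16} + 6 \left(-10\right) \frac{1}{17 - 10}\right)^{2} = \left(\frac{1}{16} \cdot 9 + 6 \left(-10\right) \frac{1}{7}\right)^{2} = \left(\frac{9}{16} + 6 \left(-10\right) \frac{1}{7}\right)^{2} = \left(\frac{9}{16} - \frac{60}{7}\right)^{2} = \left(- \frac{897}{112}\right)^{2} = \frac{804609}{12544}$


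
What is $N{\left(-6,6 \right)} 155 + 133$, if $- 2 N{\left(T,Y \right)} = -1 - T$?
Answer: $- \frac{509}{2} \approx -254.5$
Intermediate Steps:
$N{\left(T,Y \right)} = \frac{1}{2} + \frac{T}{2}$ ($N{\left(T,Y \right)} = - \frac{-1 - T}{2} = \frac{1}{2} + \frac{T}{2}$)
$N{\left(-6,6 \right)} 155 + 133 = \left(\frac{1}{2} + \frac{1}{2} \left(-6\right)\right) 155 + 133 = \left(\frac{1}{2} - 3\right) 155 + 133 = \left(- \frac{5}{2}\right) 155 + 133 = - \frac{775}{2} + 133 = - \frac{509}{2}$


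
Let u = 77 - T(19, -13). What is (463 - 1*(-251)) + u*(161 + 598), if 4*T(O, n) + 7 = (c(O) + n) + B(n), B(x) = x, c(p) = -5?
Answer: 132735/2 ≈ 66368.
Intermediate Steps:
T(O, n) = -3 + n/2 (T(O, n) = -7/4 + ((-5 + n) + n)/4 = -7/4 + (-5 + 2*n)/4 = -7/4 + (-5/4 + n/2) = -3 + n/2)
u = 173/2 (u = 77 - (-3 + (½)*(-13)) = 77 - (-3 - 13/2) = 77 - 1*(-19/2) = 77 + 19/2 = 173/2 ≈ 86.500)
(463 - 1*(-251)) + u*(161 + 598) = (463 - 1*(-251)) + 173*(161 + 598)/2 = (463 + 251) + (173/2)*759 = 714 + 131307/2 = 132735/2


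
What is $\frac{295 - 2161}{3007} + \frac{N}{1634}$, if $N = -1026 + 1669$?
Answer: $- \frac{1115543}{4913438} \approx -0.22704$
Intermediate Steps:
$N = 643$
$\frac{295 - 2161}{3007} + \frac{N}{1634} = \frac{295 - 2161}{3007} + \frac{643}{1634} = \left(295 - 2161\right) \frac{1}{3007} + 643 \cdot \frac{1}{1634} = \left(-1866\right) \frac{1}{3007} + \frac{643}{1634} = - \frac{1866}{3007} + \frac{643}{1634} = - \frac{1115543}{4913438}$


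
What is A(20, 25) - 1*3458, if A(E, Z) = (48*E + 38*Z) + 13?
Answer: -1535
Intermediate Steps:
A(E, Z) = 13 + 38*Z + 48*E (A(E, Z) = (38*Z + 48*E) + 13 = 13 + 38*Z + 48*E)
A(20, 25) - 1*3458 = (13 + 38*25 + 48*20) - 1*3458 = (13 + 950 + 960) - 3458 = 1923 - 3458 = -1535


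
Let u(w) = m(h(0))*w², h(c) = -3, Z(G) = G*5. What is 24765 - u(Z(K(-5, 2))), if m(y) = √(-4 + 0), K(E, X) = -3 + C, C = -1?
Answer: 24765 - 800*I ≈ 24765.0 - 800.0*I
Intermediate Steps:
K(E, X) = -4 (K(E, X) = -3 - 1 = -4)
Z(G) = 5*G
m(y) = 2*I (m(y) = √(-4) = 2*I)
u(w) = 2*I*w² (u(w) = (2*I)*w² = 2*I*w²)
24765 - u(Z(K(-5, 2))) = 24765 - 2*I*(5*(-4))² = 24765 - 2*I*(-20)² = 24765 - 2*I*400 = 24765 - 800*I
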